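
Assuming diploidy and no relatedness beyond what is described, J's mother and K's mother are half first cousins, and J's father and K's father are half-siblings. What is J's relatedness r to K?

0.078125

Relatedness sums over independent paths through distinct common ancestors.
J and K are related in two ways: half second cousins through their mothers (r = 1/64) and half first cousins through their fathers (r = 1/16).
r = 1/64 + 1/16 = 5/64 = 0.078125.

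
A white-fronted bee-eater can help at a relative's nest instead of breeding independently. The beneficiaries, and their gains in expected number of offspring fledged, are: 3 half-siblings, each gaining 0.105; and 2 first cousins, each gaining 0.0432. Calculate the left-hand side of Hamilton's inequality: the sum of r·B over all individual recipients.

r to a half-sibling = 0.25 (half-sibs share one parent — one path of length 2: r = (1/2)^2 = 1/4).
r to a first cousin = 0.125 (first cousins share one grandparent pair — two paths of length 4: r = 2·(1/2)^4 = 1/8).
Summing one r·B term per recipient: 3·0.25·0.105 + 2·0.125·0.0432 = 0.08955.

0.08955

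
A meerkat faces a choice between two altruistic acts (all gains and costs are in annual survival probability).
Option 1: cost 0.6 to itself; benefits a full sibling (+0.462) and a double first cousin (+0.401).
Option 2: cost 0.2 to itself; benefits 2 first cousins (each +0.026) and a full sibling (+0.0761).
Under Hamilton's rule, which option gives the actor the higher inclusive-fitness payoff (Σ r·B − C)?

Option 2

Option 1: r to a full sibling = 0.5.
Option 1: r to a double first cousin = 0.25.
Option 1: Σ r·B − C = (1·0.5·0.462 + 1·0.25·0.401) − 0.6 = -0.26875.
Option 2: r to a first cousin = 0.125.
Option 2: r to a full sibling = 0.5.
Option 2: Σ r·B − C = (2·0.125·0.026 + 1·0.5·0.0761) − 0.2 = -0.15545.
Option 2 has the higher net inclusive-fitness payoff.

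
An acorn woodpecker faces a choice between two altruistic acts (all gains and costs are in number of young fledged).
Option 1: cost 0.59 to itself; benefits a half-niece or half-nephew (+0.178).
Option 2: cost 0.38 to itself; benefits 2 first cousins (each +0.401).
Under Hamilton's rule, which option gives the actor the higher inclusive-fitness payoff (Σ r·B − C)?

Option 2

Option 1: r to a half-niece or half-nephew = 0.125.
Option 1: Σ r·B − C = (1·0.125·0.178) − 0.59 = -0.56775.
Option 2: r to a first cousin = 0.125.
Option 2: Σ r·B − C = (2·0.125·0.401) − 0.38 = -0.27975.
Option 2 has the higher net inclusive-fitness payoff.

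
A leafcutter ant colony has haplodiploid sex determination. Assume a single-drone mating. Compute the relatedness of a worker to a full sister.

Haplodiploid full sisters inherit their father's entire haploid genome identically (contributing 1/2) and on average half of their mother's contribution (1/2 · 1/2 = 1/4); r = 1/2 + 1/4 = 3/4.

0.75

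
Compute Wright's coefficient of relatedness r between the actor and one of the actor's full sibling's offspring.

0.25

Each parent–offspring link contributes a factor of 1/2, and independent paths through distinct common ancestors add.
Full aunt/uncle↔niece/nephew: two paths of length 3 through the shared grandparent pair: r = 2·(1/2)^3 = 1/4.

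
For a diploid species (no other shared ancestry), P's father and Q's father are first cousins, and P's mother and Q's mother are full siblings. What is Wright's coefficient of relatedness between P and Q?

0.15625

Relatedness sums over independent paths through distinct common ancestors.
P and Q are related in two ways: second cousins through their fathers (r = 1/32) and first cousins through their mothers (r = 1/8).
r = 1/32 + 1/8 = 5/32 = 0.15625.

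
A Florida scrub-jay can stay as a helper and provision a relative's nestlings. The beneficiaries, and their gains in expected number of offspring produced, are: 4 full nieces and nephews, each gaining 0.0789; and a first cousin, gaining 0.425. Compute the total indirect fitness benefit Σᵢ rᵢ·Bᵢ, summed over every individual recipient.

0.132025

r to a full niece or nephew = 1/4 (full aunt/uncle↔niece/nephew: two paths of length 3 through the shared grandparent pair: r = 2·(1/2)^3 = 1/4).
r to a first cousin = 1/8 (first cousins share one grandparent pair — two paths of length 4: r = 2·(1/2)^4 = 1/8).
Summing one r·B term per recipient: 4·0.25·0.0789 + 1·0.125·0.425 = 0.132025.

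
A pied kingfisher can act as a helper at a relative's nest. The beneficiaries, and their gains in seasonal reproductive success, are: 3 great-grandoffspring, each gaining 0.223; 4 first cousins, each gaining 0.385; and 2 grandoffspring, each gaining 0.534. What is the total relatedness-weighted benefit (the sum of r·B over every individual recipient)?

r to a great-grandoffspring = 0.125 (three parent–offspring links: r = (1/2)^3 = 1/8).
r to a first cousin = 1/8 (first cousins share one grandparent pair — two paths of length 4: r = 2·(1/2)^4 = 1/8).
r to a grandoffspring = 0.25 (two parent–offspring links: r = (1/2)^2 = 1/4).
Summing one r·B term per recipient: 3·0.125·0.223 + 4·0.125·0.385 + 2·0.25·0.534 = 0.543125.

0.543125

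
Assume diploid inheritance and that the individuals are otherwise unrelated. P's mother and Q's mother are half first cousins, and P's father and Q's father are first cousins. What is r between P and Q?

Relatedness sums over independent paths through distinct common ancestors.
P and Q are related in two ways: half second cousins through their mothers (r = 1/64) and second cousins through their fathers (r = 1/32).
r = 1/64 + 1/32 = 3/64 = 0.046875.

0.046875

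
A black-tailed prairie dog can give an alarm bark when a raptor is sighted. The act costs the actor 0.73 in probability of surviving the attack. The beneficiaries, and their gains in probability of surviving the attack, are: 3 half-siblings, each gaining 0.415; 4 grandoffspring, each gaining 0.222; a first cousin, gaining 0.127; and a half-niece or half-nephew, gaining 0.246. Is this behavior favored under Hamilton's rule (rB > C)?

No

Hamilton's rule: the trait is favored when the sum of r·B over every recipient exceeds the actor's cost C.
r to a half-sibling = 1/4 (half-sibs share one parent — one path of length 2: r = (1/2)^2 = 1/4).
r to a grandoffspring = 0.25 (two parent–offspring links: r = (1/2)^2 = 1/4).
r to a first cousin = 0.125 (first cousins share one grandparent pair — two paths of length 4: r = 2·(1/2)^4 = 1/8).
r to a half-niece or half-nephew = 0.125 (half-aunt/uncle↔niece/nephew: one path of length 3: r = (1/2)^3 = 1/8).
Summing one r·B term per recipient: 3·0.25·0.415 + 4·0.25·0.222 + 1·0.125·0.127 + 1·0.125·0.246 = 0.579875.
0.579875 < 0.73: the indirect benefit is less than the cost.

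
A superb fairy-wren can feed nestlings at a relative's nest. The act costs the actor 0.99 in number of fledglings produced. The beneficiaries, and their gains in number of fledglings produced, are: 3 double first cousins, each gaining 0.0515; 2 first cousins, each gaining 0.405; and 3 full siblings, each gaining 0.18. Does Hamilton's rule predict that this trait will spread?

Hamilton's rule: the trait is favored when the sum of r·B over every recipient exceeds the actor's cost C.
r to a double first cousin = 1/4 (double first cousins share both grandparent pairs — four paths of length 4: r = 4·(1/2)^4 = 1/4).
r to a first cousin = 1/8 (first cousins share one grandparent pair — two paths of length 4: r = 2·(1/2)^4 = 1/8).
r to a full sibling = 1/2 (full sibs share both parents — two paths of length 2: r = 2·(1/2)^2 = 1/2).
Summing one r·B term per recipient: 3·0.25·0.0515 + 2·0.125·0.405 + 3·0.5·0.18 = 0.409875.
0.409875 < 0.99: the indirect benefit is less than the cost.

No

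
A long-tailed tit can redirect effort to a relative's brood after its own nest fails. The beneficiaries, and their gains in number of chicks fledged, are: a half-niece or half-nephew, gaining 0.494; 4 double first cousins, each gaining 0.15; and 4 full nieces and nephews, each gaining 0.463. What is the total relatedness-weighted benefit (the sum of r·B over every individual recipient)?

r to a half-niece or half-nephew = 0.125 (half-aunt/uncle↔niece/nephew: one path of length 3: r = (1/2)^3 = 1/8).
r to a double first cousin = 0.25 (double first cousins share both grandparent pairs — four paths of length 4: r = 4·(1/2)^4 = 1/4).
r to a full niece or nephew = 1/4 (full aunt/uncle↔niece/nephew: two paths of length 3 through the shared grandparent pair: r = 2·(1/2)^3 = 1/4).
Summing one r·B term per recipient: 1·0.125·0.494 + 4·0.25·0.15 + 4·0.25·0.463 = 0.67475.

0.67475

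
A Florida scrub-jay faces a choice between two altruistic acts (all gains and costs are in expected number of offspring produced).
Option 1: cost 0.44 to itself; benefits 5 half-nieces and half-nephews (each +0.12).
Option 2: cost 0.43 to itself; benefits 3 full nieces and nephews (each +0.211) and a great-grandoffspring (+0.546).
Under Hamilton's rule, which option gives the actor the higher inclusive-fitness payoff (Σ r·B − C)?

Option 1: r to a half-niece or half-nephew = 0.125.
Option 1: Σ r·B − C = (5·0.125·0.12) − 0.44 = -0.365.
Option 2: r to a full niece or nephew = 0.25.
Option 2: r to a great-grandoffspring = 0.125.
Option 2: Σ r·B − C = (3·0.25·0.211 + 1·0.125·0.546) − 0.43 = -0.2035.
Option 2 has the higher net inclusive-fitness payoff.

Option 2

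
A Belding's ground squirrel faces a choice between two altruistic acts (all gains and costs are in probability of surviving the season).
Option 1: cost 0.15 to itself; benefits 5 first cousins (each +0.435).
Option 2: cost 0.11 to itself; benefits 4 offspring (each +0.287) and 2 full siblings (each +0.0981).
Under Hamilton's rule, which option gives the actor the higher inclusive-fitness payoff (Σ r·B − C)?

Option 2

Option 1: r to a first cousin = 0.125.
Option 1: Σ r·B − C = (5·0.125·0.435) − 0.15 = 0.121875.
Option 2: r to an offspring = 0.5.
Option 2: r to a full sibling = 0.5.
Option 2: Σ r·B − C = (4·0.5·0.287 + 2·0.5·0.0981) − 0.11 = 0.5621.
Option 2 has the higher net inclusive-fitness payoff.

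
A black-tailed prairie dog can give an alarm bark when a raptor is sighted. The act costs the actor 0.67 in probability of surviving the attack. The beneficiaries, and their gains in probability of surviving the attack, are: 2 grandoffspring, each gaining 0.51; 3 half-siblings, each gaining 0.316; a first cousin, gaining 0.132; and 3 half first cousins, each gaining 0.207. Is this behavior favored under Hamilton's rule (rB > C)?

No

Hamilton's rule: the trait is favored when the sum of r·B over every recipient exceeds the actor's cost C.
r to a grandoffspring = 1/4 (two parent–offspring links: r = (1/2)^2 = 1/4).
r to a half-sibling = 1/4 (half-sibs share one parent — one path of length 2: r = (1/2)^2 = 1/4).
r to a first cousin = 0.125 (first cousins share one grandparent pair — two paths of length 4: r = 2·(1/2)^4 = 1/8).
r to a half first cousin = 1/16 (half first cousins share one grandparent — one path of length 4: r = (1/2)^4 = 1/16).
Summing one r·B term per recipient: 2·0.25·0.51 + 3·0.25·0.316 + 1·0.125·0.132 + 3·0.0625·0.207 = 0.5473125.
0.5473125 < 0.67: the indirect benefit is less than the cost.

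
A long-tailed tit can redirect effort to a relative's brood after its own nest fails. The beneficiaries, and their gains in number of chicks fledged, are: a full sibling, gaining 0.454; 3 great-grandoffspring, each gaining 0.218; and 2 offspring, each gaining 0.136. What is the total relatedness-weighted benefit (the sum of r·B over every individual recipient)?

0.44475

r to a full sibling = 0.5 (full sibs share both parents — two paths of length 2: r = 2·(1/2)^2 = 1/2).
r to a great-grandoffspring = 0.125 (three parent–offspring links: r = (1/2)^3 = 1/8).
r to an offspring = 0.5 (one parent–offspring link: r = (1/2)^1 = 1/2).
Summing one r·B term per recipient: 1·0.5·0.454 + 3·0.125·0.218 + 2·0.5·0.136 = 0.44475.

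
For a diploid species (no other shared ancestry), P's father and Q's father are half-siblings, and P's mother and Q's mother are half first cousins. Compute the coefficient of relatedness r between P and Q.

0.078125

With two independent routes of shared ancestry, r is the sum of the two contributions.
P and Q are related in two ways: half first cousins through their fathers (r = 1/16) and half second cousins through their mothers (r = 1/64).
r = 1/16 + 1/64 = 0.078125.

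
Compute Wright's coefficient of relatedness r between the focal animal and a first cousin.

Each parent–offspring link contributes a factor of 1/2, and independent paths through distinct common ancestors add.
First cousins share one grandparent pair — two paths of length 4: r = 2·(1/2)^4 = 1/8.

0.125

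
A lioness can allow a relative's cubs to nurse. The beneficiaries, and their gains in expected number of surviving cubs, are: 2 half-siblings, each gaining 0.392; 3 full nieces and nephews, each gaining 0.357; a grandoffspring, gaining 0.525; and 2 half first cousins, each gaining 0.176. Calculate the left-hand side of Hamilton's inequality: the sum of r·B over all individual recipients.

0.617

r to a half-sibling = 0.25 (half-sibs share one parent — one path of length 2: r = (1/2)^2 = 1/4).
r to a full niece or nephew = 1/4 (full aunt/uncle↔niece/nephew: two paths of length 3 through the shared grandparent pair: r = 2·(1/2)^3 = 1/4).
r to a grandoffspring = 1/4 (two parent–offspring links: r = (1/2)^2 = 1/4).
r to a half first cousin = 1/16 (half first cousins share one grandparent — one path of length 4: r = (1/2)^4 = 1/16).
Summing one r·B term per recipient: 2·0.25·0.392 + 3·0.25·0.357 + 1·0.25·0.525 + 2·0.0625·0.176 = 0.617.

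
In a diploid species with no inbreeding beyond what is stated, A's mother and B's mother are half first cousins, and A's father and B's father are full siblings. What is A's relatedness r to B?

Relatedness sums over independent paths through distinct common ancestors.
A and B are related in two ways: half second cousins through their mothers (r = 1/64) and first cousins through their fathers (r = 1/8).
r = 1/64 + 1/8 = 0.140625.

0.140625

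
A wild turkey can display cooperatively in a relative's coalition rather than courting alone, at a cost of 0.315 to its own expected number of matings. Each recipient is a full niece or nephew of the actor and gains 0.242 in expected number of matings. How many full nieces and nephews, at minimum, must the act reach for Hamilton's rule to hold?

6

r to a full niece or nephew = 0.25 (full aunt/uncle↔niece/nephew: two paths of length 3 through the shared grandparent pair: r = 2·(1/2)^3 = 1/4).
Hamilton's rule: n·r·B > C  ⇒  n > C/(r·B) = 0.315/(0.25·0.242) = 5.207.
The smallest integer exceeding 5.207 is 6.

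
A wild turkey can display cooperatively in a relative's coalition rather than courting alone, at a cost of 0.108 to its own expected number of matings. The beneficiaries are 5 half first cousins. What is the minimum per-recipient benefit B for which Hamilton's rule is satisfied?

0.3456

r to a half first cousin = 0.0625 (half first cousins share one grandparent — one path of length 4: r = (1/2)^4 = 1/16).
Hamilton's rule with n recipients of equal r: n·r·B > C, so B > C/(n·r) = 0.108/(5·0.0625) = 0.3456.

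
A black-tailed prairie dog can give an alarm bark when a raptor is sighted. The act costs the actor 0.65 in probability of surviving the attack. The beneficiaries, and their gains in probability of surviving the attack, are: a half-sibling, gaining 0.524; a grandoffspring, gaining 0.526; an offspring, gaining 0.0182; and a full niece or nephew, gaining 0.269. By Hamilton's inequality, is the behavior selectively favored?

No

Hamilton's rule: the trait is favored when the sum of r·B over every recipient exceeds the actor's cost C.
r to a half-sibling = 0.25 (half-sibs share one parent — one path of length 2: r = (1/2)^2 = 1/4).
r to a grandoffspring = 1/4 (two parent–offspring links: r = (1/2)^2 = 1/4).
r to an offspring = 0.5 (one parent–offspring link: r = (1/2)^1 = 1/2).
r to a full niece or nephew = 0.25 (full aunt/uncle↔niece/nephew: two paths of length 3 through the shared grandparent pair: r = 2·(1/2)^3 = 1/4).
Summing one r·B term per recipient: 1·0.25·0.524 + 1·0.25·0.526 + 1·0.5·0.0182 + 1·0.25·0.269 = 0.33885.
0.33885 < 0.65: the indirect benefit is less than the cost.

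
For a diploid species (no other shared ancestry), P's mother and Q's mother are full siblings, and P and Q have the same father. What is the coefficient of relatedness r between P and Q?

With two independent routes of shared ancestry, r is the sum of the two contributions.
P and Q are related in two ways: first cousins through their mothers (r = 1/8) and half-sibs through their shared father (r = 1/4).
r = 1/8 + 1/4 = 0.375.

0.375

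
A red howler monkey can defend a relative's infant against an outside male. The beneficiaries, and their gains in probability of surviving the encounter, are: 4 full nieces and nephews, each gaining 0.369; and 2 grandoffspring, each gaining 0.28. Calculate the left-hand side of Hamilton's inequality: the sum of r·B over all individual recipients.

r to a full niece or nephew = 1/4 (full aunt/uncle↔niece/nephew: two paths of length 3 through the shared grandparent pair: r = 2·(1/2)^3 = 1/4).
r to a grandoffspring = 1/4 (two parent–offspring links: r = (1/2)^2 = 1/4).
Summing one r·B term per recipient: 4·0.25·0.369 + 2·0.25·0.28 = 0.509.

0.509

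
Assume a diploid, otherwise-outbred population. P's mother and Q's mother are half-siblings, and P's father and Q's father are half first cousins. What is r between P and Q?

Wright's path rule: contributions from independent ancestry routes add.
P and Q are related in two ways: half first cousins through their mothers (r = 1/16) and half second cousins through their fathers (r = 1/64).
r = 1/16 + 1/64 = 5/64 = 0.078125.

0.078125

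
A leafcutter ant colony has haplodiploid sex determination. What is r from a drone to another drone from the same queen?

Haploid brothers each carry a random half of the queen's diploid genome, so on average they share half: r = 1/2.

0.5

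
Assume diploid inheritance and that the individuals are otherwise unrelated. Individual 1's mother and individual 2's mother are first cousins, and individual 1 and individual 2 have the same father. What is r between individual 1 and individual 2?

0.28125

Independent pedigree routes through distinct common ancestors add.
Individual 1 and individual 2 are related in two ways: second cousins through their mothers (r = 1/32) and half-sibs through their shared father (r = 1/4).
r = 1/32 + 1/4 = 0.28125.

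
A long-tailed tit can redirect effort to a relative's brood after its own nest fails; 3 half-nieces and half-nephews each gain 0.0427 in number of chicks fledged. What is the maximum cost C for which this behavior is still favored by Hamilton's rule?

0.0160125

r to a half-niece or half-nephew = 1/8 (half-aunt/uncle↔niece/nephew: one path of length 3: r = (1/2)^3 = 1/8).
Hamilton's rule: n·r·B > C, so the trait is favored while C < n·r·B = 3·0.125·0.0427 = 0.0160125.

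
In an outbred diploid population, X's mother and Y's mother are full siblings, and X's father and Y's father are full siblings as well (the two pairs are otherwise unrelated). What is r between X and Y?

Wright's path rule: contributions from independent ancestry routes add.
X and Y are related in two ways: first cousins through their mothers (r = 1/8) and first cousins through their fathers (r = 1/8) — i.e. double first cousins.
r = 1/8 + 1/8 = 1/4 = 0.25.

0.25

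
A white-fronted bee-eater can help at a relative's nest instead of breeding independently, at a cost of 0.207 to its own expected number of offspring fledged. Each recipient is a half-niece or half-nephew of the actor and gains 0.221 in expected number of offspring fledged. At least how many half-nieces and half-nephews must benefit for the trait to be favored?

r to a half-niece or half-nephew = 0.125 (half-aunt/uncle↔niece/nephew: one path of length 3: r = (1/2)^3 = 1/8).
Hamilton's rule: n·r·B > C  ⇒  n > C/(r·B) = 0.207/(0.125·0.221) = 7.493.
The smallest integer exceeding 7.493 is 8.

8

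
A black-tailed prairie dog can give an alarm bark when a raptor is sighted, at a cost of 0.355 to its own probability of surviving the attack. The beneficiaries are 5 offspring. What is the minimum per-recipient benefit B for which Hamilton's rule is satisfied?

0.142

r to an offspring = 0.5 (one parent–offspring link: r = (1/2)^1 = 1/2).
Hamilton's rule with n recipients of equal r: n·r·B > C, so B > C/(n·r) = 0.355/(5·0.5) = 0.142.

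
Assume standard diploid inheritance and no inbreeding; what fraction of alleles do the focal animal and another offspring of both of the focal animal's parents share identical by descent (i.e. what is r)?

0.5

Each parent–offspring link contributes a factor of 1/2, and independent paths through distinct common ancestors add.
Full sibs share both parents — two paths of length 2: r = 2·(1/2)^2 = 1/2.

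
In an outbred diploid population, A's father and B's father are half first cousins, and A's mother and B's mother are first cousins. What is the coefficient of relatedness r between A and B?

Wright's path rule: contributions from independent ancestry routes add.
A and B are related in two ways: half second cousins through their fathers (r = 1/64) and second cousins through their mothers (r = 1/32).
r = 1/64 + 1/32 = 3/64 = 0.046875.

0.046875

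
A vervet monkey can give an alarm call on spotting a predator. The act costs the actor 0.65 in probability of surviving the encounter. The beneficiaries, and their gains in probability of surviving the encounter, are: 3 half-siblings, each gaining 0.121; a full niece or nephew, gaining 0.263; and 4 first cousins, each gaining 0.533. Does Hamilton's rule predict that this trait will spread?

No

Hamilton's rule: the trait is favored when the sum of r·B over every recipient exceeds the actor's cost C.
r to a half-sibling = 0.25 (half-sibs share one parent — one path of length 2: r = (1/2)^2 = 1/4).
r to a full niece or nephew = 1/4 (full aunt/uncle↔niece/nephew: two paths of length 3 through the shared grandparent pair: r = 2·(1/2)^3 = 1/4).
r to a first cousin = 1/8 (first cousins share one grandparent pair — two paths of length 4: r = 2·(1/2)^4 = 1/8).
Summing one r·B term per recipient: 3·0.25·0.121 + 1·0.25·0.263 + 4·0.125·0.533 = 0.423.
0.423 < 0.65: the indirect benefit is less than the cost.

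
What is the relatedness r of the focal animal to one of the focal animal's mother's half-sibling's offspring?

Each parent–offspring link contributes a factor of 1/2, and independent paths through distinct common ancestors add.
Half first cousins share one grandparent — one path of length 4: r = (1/2)^4 = 1/16.

0.0625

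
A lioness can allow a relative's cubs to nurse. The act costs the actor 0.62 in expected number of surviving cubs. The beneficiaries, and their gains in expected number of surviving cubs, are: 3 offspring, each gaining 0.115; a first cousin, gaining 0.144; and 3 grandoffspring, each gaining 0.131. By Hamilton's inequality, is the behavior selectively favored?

Hamilton's rule: the trait is favored when the sum of r·B over every recipient exceeds the actor's cost C.
r to an offspring = 1/2 (one parent–offspring link: r = (1/2)^1 = 1/2).
r to a first cousin = 0.125 (first cousins share one grandparent pair — two paths of length 4: r = 2·(1/2)^4 = 1/8).
r to a grandoffspring = 1/4 (two parent–offspring links: r = (1/2)^2 = 1/4).
Summing one r·B term per recipient: 3·0.5·0.115 + 1·0.125·0.144 + 3·0.25·0.131 = 0.28875.
0.28875 < 0.62: the indirect benefit is less than the cost.

No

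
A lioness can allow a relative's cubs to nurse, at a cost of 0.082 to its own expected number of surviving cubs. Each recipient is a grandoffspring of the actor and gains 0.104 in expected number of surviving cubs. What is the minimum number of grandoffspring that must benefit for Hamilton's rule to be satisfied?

r to a grandoffspring = 0.25 (two parent–offspring links: r = (1/2)^2 = 1/4).
Hamilton's rule: n·r·B > C  ⇒  n > C/(r·B) = 0.082/(0.25·0.104) = 3.154.
The smallest integer exceeding 3.154 is 4.

4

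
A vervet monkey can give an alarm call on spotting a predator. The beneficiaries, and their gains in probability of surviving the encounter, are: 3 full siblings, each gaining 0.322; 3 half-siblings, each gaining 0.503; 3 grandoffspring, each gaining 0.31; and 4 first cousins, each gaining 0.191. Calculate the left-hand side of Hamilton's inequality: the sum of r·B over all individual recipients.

1.18825

r to a full sibling = 0.5 (full sibs share both parents — two paths of length 2: r = 2·(1/2)^2 = 1/2).
r to a half-sibling = 1/4 (half-sibs share one parent — one path of length 2: r = (1/2)^2 = 1/4).
r to a grandoffspring = 1/4 (two parent–offspring links: r = (1/2)^2 = 1/4).
r to a first cousin = 1/8 (first cousins share one grandparent pair — two paths of length 4: r = 2·(1/2)^4 = 1/8).
Summing one r·B term per recipient: 3·0.5·0.322 + 3·0.25·0.503 + 3·0.25·0.31 + 4·0.125·0.191 = 1.18825.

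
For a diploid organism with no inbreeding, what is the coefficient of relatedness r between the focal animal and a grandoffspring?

Each parent–offspring link contributes a factor of 1/2, and independent paths through distinct common ancestors add.
Two parent–offspring links: r = (1/2)^2 = 1/4.

0.25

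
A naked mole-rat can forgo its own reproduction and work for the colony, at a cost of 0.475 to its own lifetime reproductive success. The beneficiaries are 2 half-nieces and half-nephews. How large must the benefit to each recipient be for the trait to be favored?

r to a half-niece or half-nephew = 1/8 (half-aunt/uncle↔niece/nephew: one path of length 3: r = (1/2)^3 = 1/8).
Hamilton's rule with n recipients of equal r: n·r·B > C, so B > C/(n·r) = 0.475/(2·0.125) = 1.9.

1.9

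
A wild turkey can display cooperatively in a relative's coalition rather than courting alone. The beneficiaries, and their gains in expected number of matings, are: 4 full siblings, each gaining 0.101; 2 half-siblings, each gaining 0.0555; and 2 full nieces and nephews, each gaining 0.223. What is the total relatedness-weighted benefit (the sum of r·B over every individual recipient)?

0.34125

r to a full sibling = 0.5 (full sibs share both parents — two paths of length 2: r = 2·(1/2)^2 = 1/2).
r to a half-sibling = 0.25 (half-sibs share one parent — one path of length 2: r = (1/2)^2 = 1/4).
r to a full niece or nephew = 1/4 (full aunt/uncle↔niece/nephew: two paths of length 3 through the shared grandparent pair: r = 2·(1/2)^3 = 1/4).
Summing one r·B term per recipient: 4·0.5·0.101 + 2·0.25·0.0555 + 2·0.25·0.223 = 0.34125.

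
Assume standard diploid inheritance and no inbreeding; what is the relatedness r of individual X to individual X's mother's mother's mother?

Each parent–offspring link contributes a factor of 1/2, and independent paths through distinct common ancestors add.
Three parent–offspring links: r = (1/2)^3 = 1/8.

0.125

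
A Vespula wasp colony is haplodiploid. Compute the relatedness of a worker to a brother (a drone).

0.25

Her haploid brother carries none of their father's genes and a random half of their mother's genome; that half matches the maternal half of her own genome with probability 1/2: r = 1/2 · 1/2 = 1/4.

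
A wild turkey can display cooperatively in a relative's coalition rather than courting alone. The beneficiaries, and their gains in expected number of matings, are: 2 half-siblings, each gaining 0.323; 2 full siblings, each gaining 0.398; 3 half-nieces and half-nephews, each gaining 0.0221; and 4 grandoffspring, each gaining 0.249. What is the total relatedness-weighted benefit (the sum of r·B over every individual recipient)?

0.8167875

r to a half-sibling = 0.25 (half-sibs share one parent — one path of length 2: r = (1/2)^2 = 1/4).
r to a full sibling = 1/2 (full sibs share both parents — two paths of length 2: r = 2·(1/2)^2 = 1/2).
r to a half-niece or half-nephew = 0.125 (half-aunt/uncle↔niece/nephew: one path of length 3: r = (1/2)^3 = 1/8).
r to a grandoffspring = 0.25 (two parent–offspring links: r = (1/2)^2 = 1/4).
Summing one r·B term per recipient: 2·0.25·0.323 + 2·0.5·0.398 + 3·0.125·0.0221 + 4·0.25·0.249 = 0.8167875.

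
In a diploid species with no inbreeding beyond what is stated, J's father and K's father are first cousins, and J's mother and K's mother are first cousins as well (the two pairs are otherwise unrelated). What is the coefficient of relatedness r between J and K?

With two independent routes of shared ancestry, r is the sum of the two contributions.
J and K are related in two ways: second cousins through their fathers (r = 1/32) and second cousins through their mothers (r = 1/32).
r = 1/32 + 1/32 = 1/16 = 0.0625.

0.0625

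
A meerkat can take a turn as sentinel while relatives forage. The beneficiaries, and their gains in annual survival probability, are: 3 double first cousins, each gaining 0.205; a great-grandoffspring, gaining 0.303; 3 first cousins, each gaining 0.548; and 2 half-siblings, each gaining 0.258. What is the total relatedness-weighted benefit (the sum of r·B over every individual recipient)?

r to a double first cousin = 1/4 (double first cousins share both grandparent pairs — four paths of length 4: r = 4·(1/2)^4 = 1/4).
r to a great-grandoffspring = 1/8 (three parent–offspring links: r = (1/2)^3 = 1/8).
r to a first cousin = 0.125 (first cousins share one grandparent pair — two paths of length 4: r = 2·(1/2)^4 = 1/8).
r to a half-sibling = 0.25 (half-sibs share one parent — one path of length 2: r = (1/2)^2 = 1/4).
Summing one r·B term per recipient: 3·0.25·0.205 + 1·0.125·0.303 + 3·0.125·0.548 + 2·0.25·0.258 = 0.526125.

0.526125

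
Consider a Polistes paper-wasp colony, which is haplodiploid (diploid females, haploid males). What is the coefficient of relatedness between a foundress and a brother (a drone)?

Her haploid brother carries none of their father's genes and a random half of their mother's genome; that half matches the maternal half of her own genome with probability 1/2: r = 1/2 · 1/2 = 1/4.

0.25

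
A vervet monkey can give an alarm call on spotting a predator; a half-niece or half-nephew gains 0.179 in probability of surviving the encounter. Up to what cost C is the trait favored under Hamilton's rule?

r to a half-niece or half-nephew = 1/8 (half-aunt/uncle↔niece/nephew: one path of length 3: r = (1/2)^3 = 1/8).
Hamilton's rule: n·r·B > C, so the trait is favored while C < n·r·B = 1·0.125·0.179 = 0.022375.

0.022375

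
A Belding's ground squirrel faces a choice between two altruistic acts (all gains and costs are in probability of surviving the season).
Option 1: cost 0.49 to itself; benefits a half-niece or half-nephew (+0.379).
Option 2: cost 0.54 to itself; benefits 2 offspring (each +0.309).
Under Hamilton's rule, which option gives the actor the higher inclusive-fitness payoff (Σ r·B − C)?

Option 2

Option 1: r to a half-niece or half-nephew = 0.125.
Option 1: Σ r·B − C = (1·0.125·0.379) − 0.49 = -0.442625.
Option 2: r to an offspring = 0.5.
Option 2: Σ r·B − C = (2·0.5·0.309) − 0.54 = -0.231.
Option 2 has the higher net inclusive-fitness payoff.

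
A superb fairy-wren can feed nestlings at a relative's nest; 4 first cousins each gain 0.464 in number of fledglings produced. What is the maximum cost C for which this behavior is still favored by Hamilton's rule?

0.232

r to a first cousin = 0.125 (first cousins share one grandparent pair — two paths of length 4: r = 2·(1/2)^4 = 1/8).
Hamilton's rule: n·r·B > C, so the trait is favored while C < n·r·B = 4·0.125·0.464 = 0.232.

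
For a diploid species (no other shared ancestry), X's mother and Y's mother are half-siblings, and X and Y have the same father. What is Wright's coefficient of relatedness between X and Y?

With two independent routes of shared ancestry, r is the sum of the two contributions.
X and Y are related in two ways: half first cousins through their mothers (r = 1/16) and half-sibs through their shared father (r = 1/4).
r = 1/16 + 1/4 = 5/16 = 0.3125.

0.3125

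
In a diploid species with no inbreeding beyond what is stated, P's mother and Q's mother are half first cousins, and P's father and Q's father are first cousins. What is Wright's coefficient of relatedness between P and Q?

0.046875

With two independent routes of shared ancestry, r is the sum of the two contributions.
P and Q are related in two ways: half second cousins through their mothers (r = 1/64) and second cousins through their fathers (r = 1/32).
r = 1/64 + 1/32 = 3/64 = 0.046875.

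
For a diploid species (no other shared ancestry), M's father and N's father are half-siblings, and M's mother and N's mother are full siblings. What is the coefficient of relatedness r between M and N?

0.1875

Relatedness sums over independent paths through distinct common ancestors.
M and N are related in two ways: half first cousins through their fathers (r = 1/16) and first cousins through their mothers (r = 1/8).
r = 1/16 + 1/8 = 0.1875.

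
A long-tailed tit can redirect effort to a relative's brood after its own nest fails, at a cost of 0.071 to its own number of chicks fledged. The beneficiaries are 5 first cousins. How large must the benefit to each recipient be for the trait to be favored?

r to a first cousin = 0.125 (first cousins share one grandparent pair — two paths of length 4: r = 2·(1/2)^4 = 1/8).
Hamilton's rule with n recipients of equal r: n·r·B > C, so B > C/(n·r) = 0.071/(5·0.125) = 0.1136.

0.1136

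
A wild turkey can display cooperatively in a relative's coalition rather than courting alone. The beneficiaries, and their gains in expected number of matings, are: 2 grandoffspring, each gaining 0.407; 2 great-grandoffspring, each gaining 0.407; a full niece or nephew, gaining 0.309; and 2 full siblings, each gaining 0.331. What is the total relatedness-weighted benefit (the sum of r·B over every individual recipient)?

0.7135

r to a grandoffspring = 1/4 (two parent–offspring links: r = (1/2)^2 = 1/4).
r to a great-grandoffspring = 1/8 (three parent–offspring links: r = (1/2)^3 = 1/8).
r to a full niece or nephew = 1/4 (full aunt/uncle↔niece/nephew: two paths of length 3 through the shared grandparent pair: r = 2·(1/2)^3 = 1/4).
r to a full sibling = 1/2 (full sibs share both parents — two paths of length 2: r = 2·(1/2)^2 = 1/2).
Summing one r·B term per recipient: 2·0.25·0.407 + 2·0.125·0.407 + 1·0.25·0.309 + 2·0.5·0.331 = 0.7135.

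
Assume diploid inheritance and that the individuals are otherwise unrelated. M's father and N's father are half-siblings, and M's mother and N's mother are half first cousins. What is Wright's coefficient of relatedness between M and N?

With two independent routes of shared ancestry, r is the sum of the two contributions.
M and N are related in two ways: half first cousins through their fathers (r = 1/16) and half second cousins through their mothers (r = 1/64).
r = 1/16 + 1/64 = 5/64 = 0.078125.

0.078125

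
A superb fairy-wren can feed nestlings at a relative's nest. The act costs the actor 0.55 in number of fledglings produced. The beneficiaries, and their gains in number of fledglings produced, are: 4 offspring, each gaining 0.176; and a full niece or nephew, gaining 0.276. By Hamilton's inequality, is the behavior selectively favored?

No

Hamilton's rule: the trait is favored when the sum of r·B over every recipient exceeds the actor's cost C.
r to an offspring = 0.5 (one parent–offspring link: r = (1/2)^1 = 1/2).
r to a full niece or nephew = 1/4 (full aunt/uncle↔niece/nephew: two paths of length 3 through the shared grandparent pair: r = 2·(1/2)^3 = 1/4).
Summing one r·B term per recipient: 4·0.5·0.176 + 1·0.25·0.276 = 0.421.
0.421 < 0.55: the indirect benefit is less than the cost.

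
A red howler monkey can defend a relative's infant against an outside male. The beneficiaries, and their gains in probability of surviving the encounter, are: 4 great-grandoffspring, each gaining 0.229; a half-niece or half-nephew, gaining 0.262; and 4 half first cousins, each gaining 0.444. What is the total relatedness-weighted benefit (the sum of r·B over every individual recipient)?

0.25825

r to a great-grandoffspring = 1/8 (three parent–offspring links: r = (1/2)^3 = 1/8).
r to a half-niece or half-nephew = 1/8 (half-aunt/uncle↔niece/nephew: one path of length 3: r = (1/2)^3 = 1/8).
r to a half first cousin = 1/16 (half first cousins share one grandparent — one path of length 4: r = (1/2)^4 = 1/16).
Summing one r·B term per recipient: 4·0.125·0.229 + 1·0.125·0.262 + 4·0.0625·0.444 = 0.25825.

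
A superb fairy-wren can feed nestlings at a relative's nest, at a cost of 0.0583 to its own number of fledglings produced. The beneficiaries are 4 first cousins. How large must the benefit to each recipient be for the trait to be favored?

0.1166

r to a first cousin = 0.125 (first cousins share one grandparent pair — two paths of length 4: r = 2·(1/2)^4 = 1/8).
Hamilton's rule with n recipients of equal r: n·r·B > C, so B > C/(n·r) = 0.0583/(4·0.125) = 0.1166.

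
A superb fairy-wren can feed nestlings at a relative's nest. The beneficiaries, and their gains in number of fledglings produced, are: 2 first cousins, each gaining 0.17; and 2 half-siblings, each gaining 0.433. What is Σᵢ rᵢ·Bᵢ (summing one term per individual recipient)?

0.259

r to a first cousin = 1/8 (first cousins share one grandparent pair — two paths of length 4: r = 2·(1/2)^4 = 1/8).
r to a half-sibling = 0.25 (half-sibs share one parent — one path of length 2: r = (1/2)^2 = 1/4).
Summing one r·B term per recipient: 2·0.125·0.17 + 2·0.25·0.433 = 0.259.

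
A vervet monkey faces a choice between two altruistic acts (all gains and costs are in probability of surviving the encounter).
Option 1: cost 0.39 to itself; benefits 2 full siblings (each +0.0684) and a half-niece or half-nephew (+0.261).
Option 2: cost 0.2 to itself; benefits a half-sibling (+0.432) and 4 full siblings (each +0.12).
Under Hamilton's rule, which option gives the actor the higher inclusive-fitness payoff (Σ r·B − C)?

Option 2

Option 1: r to a full sibling = 0.5.
Option 1: r to a half-niece or half-nephew = 0.125.
Option 1: Σ r·B − C = (2·0.5·0.0684 + 1·0.125·0.261) − 0.39 = -0.288975.
Option 2: r to a half-sibling = 0.25.
Option 2: r to a full sibling = 0.5.
Option 2: Σ r·B − C = (1·0.25·0.432 + 4·0.5·0.12) − 0.2 = 0.148.
Option 2 has the higher net inclusive-fitness payoff.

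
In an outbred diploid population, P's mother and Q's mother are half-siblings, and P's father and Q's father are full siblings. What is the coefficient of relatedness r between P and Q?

Independent pedigree routes through distinct common ancestors add.
P and Q are related in two ways: half first cousins through their mothers (r = 1/16) and first cousins through their fathers (r = 1/8).
r = 1/16 + 1/8 = 3/16 = 0.1875.

0.1875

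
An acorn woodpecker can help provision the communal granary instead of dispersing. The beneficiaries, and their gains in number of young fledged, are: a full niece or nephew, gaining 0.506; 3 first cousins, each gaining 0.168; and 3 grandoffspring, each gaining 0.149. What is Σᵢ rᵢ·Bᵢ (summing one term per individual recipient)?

0.30125

r to a full niece or nephew = 1/4 (full aunt/uncle↔niece/nephew: two paths of length 3 through the shared grandparent pair: r = 2·(1/2)^3 = 1/4).
r to a first cousin = 0.125 (first cousins share one grandparent pair — two paths of length 4: r = 2·(1/2)^4 = 1/8).
r to a grandoffspring = 0.25 (two parent–offspring links: r = (1/2)^2 = 1/4).
Summing one r·B term per recipient: 1·0.25·0.506 + 3·0.125·0.168 + 3·0.25·0.149 = 0.30125.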